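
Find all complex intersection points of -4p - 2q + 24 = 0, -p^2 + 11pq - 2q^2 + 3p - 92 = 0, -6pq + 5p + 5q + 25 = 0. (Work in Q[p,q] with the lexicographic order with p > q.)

Compute a lex Gröbner basis by Buchberger's algorithm.
f_1 = -4p - 2q + 24, LT = p.
f_2 = -p^2 + 11pq + 3p - 2q^2 - 92, LT = p^2.
f_3 = -6pq + 5p + 5q + 25, LT = pq.

S(f_1,f_2): lcm = p^2. S = 23/2pq - 3p - 2q^2 - 92.
  leading term pq: subtract (-23/8q)·f_1 from 23/2pq - 3p - 2q^2 - 92 → -3p - 31/4q^2 + 69q - 92
  leading term p: subtract (3/4)·f_1 from -3p - 31/4q^2 + 69q - 92 → -31/4q^2 + 141/2q - 110
  leading term q^2: no divisor's leading term divides it; move -31/4q^2 to the remainder.
  leading term q: no divisor's leading term divides it; move 141/2q to the remainder.
  leading term 1: no divisor's leading term divides it; move -110 to the remainder.
  remainder -31/4q^2 + 141/2q - 110 ≠ 0; add h_4 = -31/4q^2 + 141/2q - 110 to the basis.

S(f_1,f_3): lcm = pq. S = 5/6p + 1/2q^2 - 31/6q + 25/6.
  leading term p: subtract (-5/24)·f_1 from 5/6p + 1/2q^2 - 31/6q + 25/6 → 1/2q^2 - 67/12q + 55/6
  leading term q^2: subtract (-2/31)·h_4 from 1/2q^2 - 67/12q + 55/6 → -385/372q + 385/186
  leading term q: no divisor's leading term divides it; move -385/372q to the remainder.
  leading term 1: no divisor's leading term divides it; move 385/186 to the remainder.
  remainder -385/372q + 385/186 ≠ 0; add h_5 = -385/372q + 385/186 to the basis.

The other S-polynomials (S(f_2,f_3), S(f_1,h_4), S(f_2,h_4), S(f_3,h_4), S(f_1,h_5), S(f_2,h_5), S(f_3,h_5), S(h_4,h_5)) all reduce to 0 modulo the current basis, so we have a Gröbner basis.
Inter-reduce: drop elements whose leading term is divisible by another's, tail-reduce, and make monic.
Reduced Gröbner basis: {p - 5, q - 2}.

Since the basis is lex-ordered, q - 2 is univariate in q. Its roots are {2}. Back-substituting each root into the other basis elements fixes the other coordinates.
  q = 2: the earlier basis element becomes p - 5 = 0, giving p = 5 — point (5, 2).
Check: every point annihilates each of the original generators.

{(5, 2)}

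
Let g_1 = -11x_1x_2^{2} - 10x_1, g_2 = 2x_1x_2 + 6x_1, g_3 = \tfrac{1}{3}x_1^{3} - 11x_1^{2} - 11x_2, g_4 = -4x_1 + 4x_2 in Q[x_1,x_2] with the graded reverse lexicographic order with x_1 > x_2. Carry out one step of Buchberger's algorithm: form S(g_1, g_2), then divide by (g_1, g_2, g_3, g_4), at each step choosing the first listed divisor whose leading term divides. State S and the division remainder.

lcm(LM(g_1), LM(g_2)) = x_1x_2^{2}.
S = (lcm/LT(g_1))·g_1 − (lcm/LT(g_2))·g_2 = -3x_1x_2 + \tfrac{10}{11}x_1.
Reduce S modulo (g_1, g_2, g_3, g_4) in that order:
  leading term x_1x_2: subtract (-\tfrac{3}{2})·g_2 from -3x_1x_2 + \tfrac{10}{11}x_1 → \tfrac{109}{11}x_1
  leading term x_1: subtract (-\tfrac{109}{44})·g_4 from \tfrac{109}{11}x_1 → \tfrac{109}{11}x_2
  leading term x_2: no divisor's leading term divides it; move \tfrac{109}{11}x_2 to the remainder.
The remainder \tfrac{109}{11}x_2 is nonzero, so it would be added as the next basis element.
An S-polynomial is built so that the two leading terms cancel; whether anything survives reduction is exactly the Gröbner-basis criterion.

S(g_1, g_2) = -3x_1x_2 + \tfrac{10}{11}x_1; remainder on division = \tfrac{109}{11}x_2.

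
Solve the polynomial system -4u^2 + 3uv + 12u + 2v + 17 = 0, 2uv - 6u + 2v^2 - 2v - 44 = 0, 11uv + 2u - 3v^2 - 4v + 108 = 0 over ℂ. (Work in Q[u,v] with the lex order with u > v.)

Compute a lex Gröbner basis by Buchberger's algorithm.
f_1 = -4u^2 + 3uv + 12u + 2v + 17, LT = u^2.
f_2 = 2uv - 6u + 2v^2 - 2v - 44, LT = uv.
f_3 = 11uv + 2u - 3v^2 - 4v + 108, LT = uv.

S(f_1,f_2): lcm = u^2v. S = 3u^2 - 7/4uv^2 - 2uv + 22u - 1/2v^2 - 17/4v.
  leading term u^2: subtract (-3/4)·f_1 from 3u^2 - 7/4uv^2 - 2uv + 22u - 1/2v^2 - 17/4v → -7/4uv^2 + 1/4uv + 31u - 1/2v^2 - 11/4v + 51/4
  leading term uv^2: subtract (-7/8v)·f_2 from -7/4uv^2 + 1/4uv + 31u - 1/2v^2 - 11/4v + 51/4 → -5uv + 31u + 7/4v^3 - 9/4v^2 - 165/4v + 51/4
  leading term uv: subtract (-5/2)·f_2 from -5uv + 31u + 7/4v^3 - 9/4v^2 - 165/4v + 51/4 → 16u + 7/4v^3 + 11/4v^2 - 185/4v - 389/4
  leading term u: no divisor's leading term divides it; move 16u to the remainder.
  leading term v^3: no divisor's leading term divides it; move 7/4v^3 to the remainder.
  leading term v^2: no divisor's leading term divides it; move 11/4v^2 to the remainder.
  leading term v: no divisor's leading term divides it; move -185/4v to the remainder.
  leading term 1: no divisor's leading term divides it; move -389/4 to the remainder.
  remainder 16u + 7/4v^3 + 11/4v^2 - 185/4v - 389/4 ≠ 0; add h_4 = 16u + 7/4v^3 + 11/4v^2 - 185/4v - 389/4 to the basis.

S(f_1,f_3): lcm = u^2v. S = -2/11u^2 - 21/44uv^2 - 29/11uv - 108/11u - 1/2v^2 - 17/4v.
  leading term u^2: subtract (1/22)·f_1 from -2/11u^2 - 21/44uv^2 - 29/11uv - 108/11u - 1/2v^2 - 17/4v → -21/44uv^2 - 61/22uv - 114/11u - 1/2v^2 - 191/44v - 17/22
  leading term uv^2: subtract (-21/88v)·f_2 from -21/44uv^2 - 61/22uv - 114/11u - 1/2v^2 - 191/44v - 17/22 → -185/44uv - 114/11u + 21/44v^3 - 43/44v^2 - 653/44v - 17/22
  leading term uv: subtract (-185/88)·f_2 from -185/44uv - 114/11u + 21/44v^3 - 43/44v^2 - 653/44v - 17/22 → -1011/44u + 21/44v^3 + 71/22v^2 - 419/22v - 1026/11
  leading term u: subtract (-1011/704)·h_4 from -1011/44u + 21/44v^3 + 71/22v^2 - 419/22v - 1026/11 → 8421/2816v^3 + 20209/2816v^2 - 240667/2816v - 655935/2816
  leading term v^3: no divisor's leading term divides it; move 8421/2816v^3 to the remainder.
  leading term v^2: no divisor's leading term divides it; move 20209/2816v^2 to the remainder.
  leading term v: no divisor's leading term divides it; move -240667/2816v to the remainder.
  leading term 1: no divisor's leading term divides it; move -655935/2816 to the remainder.
  remainder 8421/2816v^3 + 20209/2816v^2 - 240667/2816v - 655935/2816 ≠ 0; add h_5 = 8421/2816v^3 + 20209/2816v^2 - 240667/2816v - 655935/2816 to the basis.

S(f_2,f_3): lcm = uv. S = -35/11u + 14/11v^2 - 7/11v - 350/11.
  leading term u: subtract (-35/176)·h_4 from -35/11u + 14/11v^2 - 7/11v - 350/11 → 245/704v^3 + 1281/704v^2 - 6923/704v - 36015/704
  leading term v^3: subtract (140/1203)·h_5 from 245/704v^3 + 1281/704v^2 - 6923/704v - 36015/704 → 13027/13233v^2 + 1484/13233v - 106085/4411
  leading term v^2: no divisor's leading term divides it; move 13027/13233v^2 to the remainder.
  leading term v: no divisor's leading term divides it; move 1484/13233v to the remainder.
  leading term 1: no divisor's leading term divides it; move -106085/4411 to the remainder.
  remainder 13027/13233v^2 + 1484/13233v - 106085/4411 ≠ 0; add h_6 = 13027/13233v^2 + 1484/13233v - 106085/4411 to the basis.

S(f_1,h_4): lcm = u^2. S = -7/64uv^3 - 11/64uv^2 + 137/64uv + 197/64u - 1/2v - 17/4.
  leading term uv^3: subtract (-7/128v^2)·f_2 from -7/64uv^3 - 11/64uv^2 + 137/64uv + 197/64u - 1/2v - 17/4 → -1/2uv^2 + 137/64uv + 197/64u + 7/64v^4 - 7/64v^3 - 77/32v^2 - 1/2v - 17/4
  leading term uv^2: subtract (-1/4v)·f_2 from -1/2uv^2 + 137/64uv + 197/64u + 7/64v^4 - 7/64v^3 - 77/32v^2 - 1/2v - 17/4 → 41/64uv + 197/64u + 7/64v^4 + 25/64v^3 - 93/32v^2 - 23/2v - 17/4
  leading term uv: subtract (41/128)·f_2 from 41/64uv + 197/64u + 7/64v^4 + 25/64v^3 - 93/32v^2 - 23/2v - 17/4 → 5u + 7/64v^4 + 25/64v^3 - 227/64v^2 - 695/64v + 315/32
  leading term u: subtract (5/16)·h_4 from 5u + 7/64v^4 + 25/64v^3 - 227/64v^2 - 695/64v + 315/32 → 7/64v^4 - 5/32v^3 - 141/32v^2 + 115/32v + 2575/64
  leading term v^4: subtract (44/1203v)·h_5 from 7/64v^4 - 5/32v^3 - 141/32v^2 + 115/32v + 2575/64 → -32239/76992v^3 - 98579/76992v^2 + 310875/25664v + 2575/64
  leading term v^3: subtract (-1418516/10130463)·h_5 from -32239/76992v^3 - 98579/76992v^2 + 310875/25664v + 2575/64 → -398696/1447209v^2 + 211544/1447209v + 3675040/482403
  leading term v^2: subtract (-4385656/15671481)·h_6 from -398696/1447209v^2 + 211544/1447209v + 3675040/482403 → 132504/746261v + 662520/746261
  leading term v: no divisor's leading term divides it; move 132504/746261v to the remainder.
  leading term 1: no divisor's leading term divides it; move 662520/746261 to the remainder.
  remainder 132504/746261v + 662520/746261 ≠ 0; add h_7 = 132504/746261v + 662520/746261 to the basis.

The other S-polynomials (S(f_2,h_4), S(f_3,h_4), S(f_1,h_5), S(f_2,h_5), S(f_3,h_5), S(h_4,h_5), S(f_1,h_6), S(f_2,h_6), S(f_3,h_6), S(h_4,h_6), S(h_5,h_6), S(f_1,h_7), S(f_2,h_7), S(f_3,h_7), S(h_4,h_7), S(h_5,h_7), S(h_6,h_7)) all reduce to 0 modulo the current basis, so we have a Gröbner basis.
Inter-reduce: drop elements whose leading term is divisible by another's, tail-reduce, and make monic.
Reduced Gröbner basis: {u - 1, v + 5}.

Elimination: the polynomial v + 5 lies in the elimination ideal for v, so v ∈ {-5}. For each such v, the remaining basis elements (now univariate) give the rest of the solution.
  v = -5: the earlier basis element becomes u - 1 = 0, giving u = 1 — point (1, -5).
Check: every point annihilates each of the original generators.
Zero-dimensionality of the ideal guarantees finitely many solutions over ℂ.

{(1, -5)}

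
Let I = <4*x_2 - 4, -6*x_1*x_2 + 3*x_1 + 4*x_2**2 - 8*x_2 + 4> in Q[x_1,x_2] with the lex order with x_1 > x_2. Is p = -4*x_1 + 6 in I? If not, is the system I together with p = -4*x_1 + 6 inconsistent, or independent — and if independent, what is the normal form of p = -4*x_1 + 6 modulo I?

Adjoining -4*x_1 + 6 makes the ideal the whole ring: the system is inconsistent.

First compute the reduced Gröbner basis of I by Buchberger's algorithm.
f_1 = 4*x_2 - 4, LT = x_2.
f_2 = -6*x_1*x_2 + 3*x_1 + 4*x_2**2 - 8*x_2 + 4, LT = x_1*x_2.

S(f_1,f_2): lcm = x_1*x_2. S = -1/2*x_1 + 2/3*x_2**2 - 4/3*x_2 + 2/3.
  leading term x_1: no divisor's leading term divides it; move -1/2*x_1 to the remainder.
  leading term x_2**2: subtract (1/6*x_2)·f_1 from 2/3*x_2**2 - 4/3*x_2 + 2/3 → -2/3*x_2 + 2/3
  leading term x_2: subtract (-1/6)·f_1 from -2/3*x_2 + 2/3 → 0
  remainder -1/2*x_1 ≠ 0; add h_3 = -1/2*x_1 to the basis.

The other S-polynomials (S(f_1,h_3), S(f_2,h_3)) all reduce to 0 modulo the current basis, so we have a Gröbner basis.
Inter-reduce: drop elements whose leading term is divisible by another's, tail-reduce, and make monic.
Reduced Gröbner basis: {x_1, x_2 - 1}.
Label its elements g_1 = x_1, g_2 = x_2 - 1.

Reduce p = -4*x_1 + 6 modulo G:
  leading term x_1: subtract (-4)·g_1 from -4*x_1 + 6 → 6
  leading term 1: no divisor's leading term divides it; move 6 to the remainder.
  normal form = 6.
The normal form is nonzero, so p ∉ I. Since p minus its normal form lies in I, I + (p) = I + (r) where r = 6; decide whether this ideal is the whole ring.
Here r = 6 is a nonzero constant, hence a unit: 1 ∈ I + (p), the Gröbner basis of I + (p) is {1}, and the enlarged system has no common solution — adjoining p is inconsistent.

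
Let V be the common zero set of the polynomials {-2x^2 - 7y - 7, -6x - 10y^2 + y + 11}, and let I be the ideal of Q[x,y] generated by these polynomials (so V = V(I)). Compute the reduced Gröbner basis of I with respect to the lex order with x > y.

f_1 = -2x^2 - 7y - 7, LT = x^2.
f_2 = -6x - 10y^2 + y + 11, LT = x.

S(f_1,f_2): lcm = x^2. S = -5/3xy^2 + 1/6xy + 11/6x + 7/2y + 7/2.
  reduce S modulo (f_1, f_2):
  remainder 25/9y^4 - 5/9y^3 - 73/12y^2 + 37/9y + 247/36 ≠ 0; add g_3 = 25/9y^4 - 5/9y^3 - 73/12y^2 + 37/9y + 247/36 to the basis.

The other S-polynomials (S(f_1,g_3), S(f_2,g_3)) all reduce to 0 modulo the current basis, so we have a Gröbner basis.
Inter-reduce: drop elements whose leading term is divisible by another's, tail-reduce, and make monic.

G = {x + 5/3y^2 - 1/6y - 11/6, y^4 - 1/5y^3 - 219/100y^2 + 37/25y + 247/100}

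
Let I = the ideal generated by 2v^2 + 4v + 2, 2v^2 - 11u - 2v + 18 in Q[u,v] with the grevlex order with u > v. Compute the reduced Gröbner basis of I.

G = {v^2 + 2v + 1, u + 6/11v - 16/11}

f_1 = 2v^2 + 4v + 2, LT = v^2.
f_2 = 2v^2 - 11u - 2v + 18, LT = v^2.

S(f_1,f_2): lcm = v^2. S = 11/2u + 3v - 8.
  leading term u: no divisor's leading term divides it; move 11/2u to the remainder.
  leading term v: no divisor's leading term divides it; move 3v to the remainder.
  leading term 1: no divisor's leading term divides it; move -8 to the remainder.
  remainder 11/2u + 3v - 8 ≠ 0; add g_3 = 11/2u + 3v - 8 to the basis.

The other S-polynomials (S(f_1,g_3), S(f_2,g_3)) all reduce to 0 modulo the current basis, so we have a Gröbner basis.
Inter-reduce: drop elements whose leading term is divisible by another's, tail-reduce, and make monic.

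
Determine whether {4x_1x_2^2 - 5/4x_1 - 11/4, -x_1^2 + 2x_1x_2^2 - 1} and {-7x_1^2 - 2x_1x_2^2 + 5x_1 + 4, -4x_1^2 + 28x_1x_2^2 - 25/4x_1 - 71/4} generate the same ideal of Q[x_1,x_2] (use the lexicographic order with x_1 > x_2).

Yes, the ideals are equal.

Since reduced Gröbner bases are canonical representatives of ideals under a given ordering, it suffices to compute and compare them.
Buchberger on the first generating set:
f_1 = 4x_1x_2^2 - 5/4x_1 - 11/4, LT = x_1x_2^2.
f_2 = -x_1^2 + 2x_1x_2^2 - 1, LT = x_1^2.

S(f_1,f_2): lcm = x_1^2x_2^2. S = -5/16x_1^2 + 2x_1x_2^4 - 11/16x_1 - x_2^2.
  reduce S modulo (f_1, f_2):
  remainder -11/16x_1 + 3/8x_2^2 + 5/16 ≠ 0; add g_3 = -11/16x_1 + 3/8x_2^2 + 5/16 to the basis.

S(f_1,g_3): lcm = x_1x_2^2. S = -5/16x_1 + 6/11x_2^4 + 5/11x_2^2 - 11/16.
  reduce S modulo (f_1, f_2, g_3):
  remainder 6/11x_2^4 + 25/88x_2^2 - 73/88 ≠ 0; add g_4 = 6/11x_2^4 + 25/88x_2^2 - 73/88 to the basis.

The other S-polynomials (S(f_2,g_3), S(f_1,g_4), S(f_2,g_4), S(g_3,g_4)) all reduce to 0 modulo the current basis, so we have a Gröbner basis.
Inter-reduce: drop elements whose leading term is divisible by another's, tail-reduce, and make monic.
Reduced Gröbner basis: {x_1 - 6/11x_2^2 - 5/11, x_2^4 + 25/48x_2^2 - 73/48}.

Buchberger on the second generating set:
h_1 = -7x_1^2 - 2x_1x_2^2 + 5x_1 + 4, LT = x_1^2.
h_2 = -4x_1^2 + 28x_1x_2^2 - 25/4x_1 - 71/4, LT = x_1^2.

S(h_1,h_2): lcm = x_1^2. S = 51/7x_1x_2^2 - 255/112x_1 - 561/112.
  reduce S modulo (h_1, h_2):
  remainder 51/7x_1x_2^2 - 255/112x_1 - 561/112 ≠ 0; add k_3 = 51/7x_1x_2^2 - 255/112x_1 - 561/112 to the basis.

S(h_1,k_3): lcm = x_1^2x_2^2. S = 5/16x_1^2 + 2/7x_1x_2^4 - 5/7x_1x_2^2 + 11/16x_1 - 4/7x_2^2.
  reduce S modulo (h_1, h_2, k_3):
  remainder 11/16x_1 - 3/8x_2^2 - 5/16 ≠ 0; add k_4 = 11/16x_1 - 3/8x_2^2 - 5/16 to the basis.

S(k_3,k_4): lcm = x_1x_2^2. S = -5/16x_1 + 6/11x_2^4 + 5/11x_2^2 - 11/16.
  reduce S modulo (h_1, h_2, k_3, k_4):
  remainder 6/11x_2^4 + 25/88x_2^2 - 73/88 ≠ 0; add k_5 = 6/11x_2^4 + 25/88x_2^2 - 73/88 to the basis.

The other S-polynomials (S(h_2,k_3), S(h_1,k_4), S(h_2,k_4), S(h_1,k_5), S(h_2,k_5), S(k_3,k_5), S(k_4,k_5)) all reduce to 0 modulo the current basis, so we have a Gröbner basis.
Inter-reduce: drop elements whose leading term is divisible by another's, tail-reduce, and make monic.
Reduced Gröbner basis: {x_1 - 6/11x_2^2 - 5/11, x_2^4 + 25/48x_2^2 - 73/48}.

These coincide, so the ideals are equal.
The choice of monomial ordering does not affect the verdict — as long as both bases are computed under the same ordering, their equality decides ideal equality.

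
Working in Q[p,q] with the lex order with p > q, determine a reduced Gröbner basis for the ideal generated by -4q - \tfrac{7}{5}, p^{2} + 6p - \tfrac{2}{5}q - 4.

f_1 = -4q - \tfrac{7}{5}, LT = q.
f_2 = p^{2} + 6p - \tfrac{2}{5}q - 4, LT = p^{2}.

The S-polynomials (S(f_1,f_2)) all reduce to 0 modulo the current basis, so we have a Gröbner basis.

G = {p^{2} + 6p - \tfrac{193}{50}, q + \tfrac{7}{20}}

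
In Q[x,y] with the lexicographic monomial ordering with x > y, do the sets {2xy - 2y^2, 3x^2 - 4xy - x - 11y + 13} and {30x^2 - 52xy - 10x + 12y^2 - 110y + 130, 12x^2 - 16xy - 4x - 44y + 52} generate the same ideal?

For a fixed monomial order, each ideal has a unique reduced Gröbner basis; comparing bases decides equality.
Buchberger on the first generating set:
f_1 = 2xy - 2y^2, LT = xy.
f_2 = 3x^2 - 4xy - x - 11y + 13, LT = x^2.

S(f_1,f_2): lcm = x^2y. S = 1/3xy^2 + 1/3xy + 11/3y^2 - 13/3y.
  leading term xy^2: subtract (1/6y)·f_1 from 1/3xy^2 + 1/3xy + 11/3y^2 - 13/3y → 1/3xy + 1/3y^3 + 11/3y^2 - 13/3y
  leading term xy: subtract (1/6)·f_1 from 1/3xy + 1/3y^3 + 11/3y^2 - 13/3y → 1/3y^3 + 4y^2 - 13/3y
  leading term y^3: no divisor's leading term divides it; move 1/3y^3 to the remainder.
  leading term y^2: no divisor's leading term divides it; move 4y^2 to the remainder.
  leading term y: no divisor's leading term divides it; move -13/3y to the remainder.
  remainder 1/3y^3 + 4y^2 - 13/3y ≠ 0; add g_3 = 1/3y^3 + 4y^2 - 13/3y to the basis.

The other S-polynomials (S(f_1,g_3), S(f_2,g_3)) all reduce to 0 modulo the current basis, so we have a Gröbner basis.
Inter-reduce: drop elements whose leading term is divisible by another's, tail-reduce, and make monic.
Reduced Gröbner basis: {x^2 - 1/3x - 4/3y^2 - 11/3y + 13/3, xy - y^2, y^3 + 12y^2 - 13y}.

Buchberger on the second generating set:
h_1 = 30x^2 - 52xy - 10x + 12y^2 - 110y + 130, LT = x^2.
h_2 = 12x^2 - 16xy - 4x - 44y + 52, LT = x^2.

S(h_1,h_2): lcm = x^2. S = -2/5xy + 2/5y^2.
  leading term xy: no divisor's leading term divides it; move -2/5xy to the remainder.
  leading term y^2: no divisor's leading term divides it; move 2/5y^2 to the remainder.
  remainder -2/5xy + 2/5y^2 ≠ 0; add k_3 = -2/5xy + 2/5y^2 to the basis.

S(h_1,k_3): lcm = x^2y. S = -11/15xy^2 - 1/3xy + 2/5y^3 - 11/3y^2 + 13/3y.
  leading term xy^2: subtract (11/6y)·k_3 from -11/15xy^2 - 1/3xy + 2/5y^3 - 11/3y^2 + 13/3y → -1/3xy - 1/3y^3 - 11/3y^2 + 13/3y
  leading term xy: subtract (5/6)·k_3 from -1/3xy - 1/3y^3 - 11/3y^2 + 13/3y → -1/3y^3 - 4y^2 + 13/3y
  leading term y^3: no divisor's leading term divides it; move -1/3y^3 to the remainder.
  leading term y^2: no divisor's leading term divides it; move -4y^2 to the remainder.
  leading term y: no divisor's leading term divides it; move 13/3y to the remainder.
  remainder -1/3y^3 - 4y^2 + 13/3y ≠ 0; add k_4 = -1/3y^3 - 4y^2 + 13/3y to the basis.

The other S-polynomials (S(h_2,k_3), S(h_1,k_4), S(h_2,k_4), S(k_3,k_4)) all reduce to 0 modulo the current basis, so we have a Gröbner basis.
Inter-reduce: drop elements whose leading term is divisible by another's, tail-reduce, and make monic.
Reduced Gröbner basis: {x^2 - 1/3x - 4/3y^2 - 11/3y + 13/3, xy - y^2, y^3 + 12y^2 - 13y}.

The two bases agree; hence the ideals are identical.

Yes, the ideals are equal.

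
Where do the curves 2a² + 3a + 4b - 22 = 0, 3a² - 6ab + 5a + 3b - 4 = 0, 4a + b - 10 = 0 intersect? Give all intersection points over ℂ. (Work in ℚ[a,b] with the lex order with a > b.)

{(2, 2)}

Compute a lex Gröbner basis by Buchberger's algorithm.
f_1 = 2a² + 3a + 4b - 22, LT = a².
f_2 = 3a² - 6ab + 5a + 3b - 4, LT = a².
f_3 = 4a + b - 10, LT = a.

S(f_1,f_2): lcm = a². S = 2ab - ⅙a + b - 29/3.
  leading term ab: subtract (½b)·f_3 from 2ab - ⅙a + b - 29/3 → -⅙a - ½b² + 6b - 29/3
  leading term a: subtract (-1/24)·f_3 from -⅙a - ½b² + 6b - 29/3 → -½b² + 145/24b - 121/12
  leading term b²: no divisor's leading term divides it; move -½b² to the remainder.
  leading term b: no divisor's leading term divides it; move 145/24b to the remainder.
  leading term 1: no divisor's leading term divides it; move -121/12 to the remainder.
  remainder -½b² + 145/24b - 121/12 ≠ 0; add h_4 = -½b² + 145/24b - 121/12 to the basis.

S(f_1,f_3): lcm = a². S = -¼ab + 4a + 2b - 11.
  leading term ab: subtract (-1/16b)·f_3 from -¼ab + 4a + 2b - 11 → 4a + 1/16b² + 11/8b - 11
  leading term a: subtract (1)·f_3 from 4a + 1/16b² + 11/8b - 11 → 1/16b² + ⅜b - 1
  leading term b²: subtract (-⅛)·h_4 from 1/16b² + ⅜b - 1 → 217/192b - 217/96
  leading term b: no divisor's leading term divides it; move 217/192b to the remainder.
  leading term 1: no divisor's leading term divides it; move -217/96 to the remainder.
  remainder 217/192b - 217/96 ≠ 0; add h_5 = 217/192b - 217/96 to the basis.

S(f_2,f_3): lcm = a². S = -9/4ab + 25/6a + b - 4/3.
  leading term ab: subtract (-9/16b)·f_3 from -9/4ab + 25/6a + b - 4/3 → 25/6a + 9/16b² - 37/8b - 4/3
  leading term a: subtract (25/24)·f_3 from 25/6a + 9/16b² - 37/8b - 4/3 → 9/16b² - 17/3b + 109/12
  leading term b²: subtract (-9/8)·h_4 from 9/16b² - 17/3b + 109/12 → 217/192b - 217/96
  leading term b: subtract (1)·h_5 from 217/192b - 217/96 → 0
  remainder 0.

S(f_1,h_4): leading monomials are coprime, so the S-polynomial reduces to 0 (Buchberger's first criterion).
S(f_2,h_4): leading monomials are coprime, so the S-polynomial reduces to 0 (Buchberger's first criterion).
S(f_3,h_4): leading monomials are coprime, so the S-polynomial reduces to 0 (Buchberger's first criterion).
S(f_1,h_5): leading monomials are coprime, so the S-polynomial reduces to 0 (Buchberger's first criterion).
S(f_2,h_5): leading monomials are coprime, so the S-polynomial reduces to 0 (Buchberger's first criterion).
S(f_3,h_5): leading monomials are coprime, so the S-polynomial reduces to 0 (Buchberger's first criterion).
S(h_4,h_5): lcm = b². S = -121/12b + 121/6.
  leading term b: subtract (-1936/217)·h_5 from -121/12b + 121/6 → 0
  remainder 0.

Every S-polynomial of the final basis reduces to 0, so we have a Gröbner basis.
Inter-reduce: drop elements whose leading term is divisible by another's, tail-reduce, and make monic.
Reduced Gröbner basis: {a - 2, b - 2}.

A lex Gröbner basis eliminates variables successively. Here b - 2 depends only on b, with roots {2}; lifting each root through the earlier basis elements recovers the full solutions.
  b = 2: the earlier basis element becomes a - 2 = 0, giving a = 2 — point (2, 2).
Each listed point satisfies every original equation (direct substitution).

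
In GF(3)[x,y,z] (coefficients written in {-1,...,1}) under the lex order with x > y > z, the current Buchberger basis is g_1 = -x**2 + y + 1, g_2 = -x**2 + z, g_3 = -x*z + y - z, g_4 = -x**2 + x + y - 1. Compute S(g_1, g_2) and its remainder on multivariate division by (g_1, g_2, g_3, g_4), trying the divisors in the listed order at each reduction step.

lcm(LM(g_1), LM(g_2)) = x**2.
S = (lcm/LT(g_1))·g_1 − (lcm/LT(g_2))·g_2 = -y + z - 1.
Reduce S modulo (g_1, g_2, g_3, g_4) in that order:
  leading term y: no divisor's leading term divides it; move -y to the remainder.
  leading term z: no divisor's leading term divides it; move z to the remainder.
  leading term 1: no divisor's leading term divides it; move -1 to the remainder.
The remainder -y + z - 1 is nonzero, so it would be added as the next basis element.

S(g_1, g_2) = -y + z - 1; remainder on division = -y + z - 1.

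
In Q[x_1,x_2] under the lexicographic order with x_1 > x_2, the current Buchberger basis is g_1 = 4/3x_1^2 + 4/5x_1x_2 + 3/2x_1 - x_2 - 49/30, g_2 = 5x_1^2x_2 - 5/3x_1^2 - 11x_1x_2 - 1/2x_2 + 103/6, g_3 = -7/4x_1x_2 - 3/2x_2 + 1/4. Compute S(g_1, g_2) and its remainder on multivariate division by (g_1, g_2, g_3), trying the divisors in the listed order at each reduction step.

S(g_1, g_2) = 1/3x_1^2 + 3/5x_1x_2^2 + 133/40x_1x_2 - 3/4x_2^2 - 9/8x_2 - 103/30; remainder on division = -3/8x_1 - 177/140x_2^2 - 971/280x_2 - 361/140.

lcm(LM(g_1), LM(g_2)) = x_1^2x_2.
S = (lcm/LT(g_1))·g_1 − (lcm/LT(g_2))·g_2 = 1/3x_1^2 + 3/5x_1x_2^2 + 133/40x_1x_2 - 3/4x_2^2 - 9/8x_2 - 103/30.
Reduce S modulo (g_1, g_2, g_3) in that order:
  leading term x_1^2: subtract (1/4)·g_1 from 1/3x_1^2 + 3/5x_1x_2^2 + 133/40x_1x_2 - 3/4x_2^2 - 9/8x_2 - 103/30 → 3/5x_1x_2^2 + 25/8x_1x_2 - 3/8x_1 - 3/4x_2^2 - 7/8x_2 - 121/40
  leading term x_1x_2^2: subtract (-12/35x_2)·g_3 from 3/5x_1x_2^2 + 25/8x_1x_2 - 3/8x_1 - 3/4x_2^2 - 7/8x_2 - 121/40 → 25/8x_1x_2 - 3/8x_1 - 177/140x_2^2 - 221/280x_2 - 121/40
  leading term x_1x_2: subtract (-25/14)·g_3 from 25/8x_1x_2 - 3/8x_1 - 177/140x_2^2 - 221/280x_2 - 121/40 → -3/8x_1 - 177/140x_2^2 - 971/280x_2 - 361/140
  leading term x_1: no divisor's leading term divides it; move -3/8x_1 to the remainder.
  leading term x_2^2: no divisor's leading term divides it; move -177/140x_2^2 to the remainder.
  leading term x_2: no divisor's leading term divides it; move -971/280x_2 to the remainder.
  leading term 1: no divisor's leading term divides it; move -361/140 to the remainder.
The remainder -3/8x_1 - 177/140x_2^2 - 971/280x_2 - 361/140 is nonzero, so it would be added as the next basis element.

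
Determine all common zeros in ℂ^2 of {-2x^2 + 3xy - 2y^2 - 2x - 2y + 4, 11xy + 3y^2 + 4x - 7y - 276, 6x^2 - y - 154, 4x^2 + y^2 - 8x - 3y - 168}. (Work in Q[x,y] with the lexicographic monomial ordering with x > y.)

Compute a lex Gröbner basis by Buchberger's algorithm.
f_1 = -2x^2 + 3xy - 2x - 2y^2 - 2y + 4, LT = x^2.
f_2 = 11xy + 4x + 3y^2 - 7y - 276, LT = xy.
f_3 = 6x^2 - y - 154, LT = x^2.
f_4 = 4x^2 - 8x + y^2 - 3y - 168, LT = x^2.

S(f_1,f_2): lcm = x^2y. S = -4/11x^2 - 39/22xy^2 + 18/11xy + 276/11x + y^3 + y^2 - 2y.
  leading term x^2: subtract (2/11)·f_1 from -4/11x^2 - 39/22xy^2 + 18/11xy + 276/11x + y^3 + y^2 - 2y → -39/22xy^2 + 12/11xy + 280/11x + y^3 + 15/11y^2 - 18/11y - 8/11
  leading term xy^2: subtract (-39/242y)·f_2 from -39/22xy^2 + 12/11xy + 280/11x + y^3 + 15/11y^2 - 18/11y - 8/11 → 210/121xy + 280/11x + 359/242y^3 + 57/242y^2 - 5580/121y - 8/11
  leading term xy: subtract (210/1331)·f_2 from 210/121xy + 280/11x + 359/242y^3 + 57/242y^2 - 5580/121y - 8/11 → 33040/1331x + 359/242y^3 - 633/2662y^2 - 59910/1331y + 56992/1331
  leading term x: no divisor's leading term divides it; move 33040/1331x to the remainder.
  leading term y^3: no divisor's leading term divides it; move 359/242y^3 to the remainder.
  leading term y^2: no divisor's leading term divides it; move -633/2662y^2 to the remainder.
  leading term y: no divisor's leading term divides it; move -59910/1331y to the remainder.
  leading term 1: no divisor's leading term divides it; move 56992/1331 to the remainder.
  remainder 33040/1331x + 359/242y^3 - 633/2662y^2 - 59910/1331y + 56992/1331 ≠ 0; add h_5 = 33040/1331x + 359/242y^3 - 633/2662y^2 - 59910/1331y + 56992/1331 to the basis.

S(f_1,f_3): lcm = x^2. S = -3/2xy + x + y^2 + 7/6y + 71/3.
  leading term xy: subtract (-3/22)·f_2 from -3/2xy + x + y^2 + 7/6y + 71/3 → 17/11x + 31/22y^2 + 7/33y - 461/33
  leading term x: subtract (2057/33040)·h_5 from 17/11x + 31/22y^2 + 7/33y - 461/33 → -6103/66080y^3 + 94091/66080y^2 + 29879/9912y - 103057/6195
  leading term y^3: no divisor's leading term divides it; move -6103/66080y^3 to the remainder.
  leading term y^2: no divisor's leading term divides it; move 94091/66080y^2 to the remainder.
  leading term y: no divisor's leading term divides it; move 29879/9912y to the remainder.
  leading term 1: no divisor's leading term divides it; move -103057/6195 to the remainder.
  remainder -6103/66080y^3 + 94091/66080y^2 + 29879/9912y - 103057/6195 ≠ 0; add h_6 = -6103/66080y^3 + 94091/66080y^2 + 29879/9912y - 103057/6195 to the basis.

S(f_1,f_4): lcm = x^2. S = -3/2xy + 3x + 3/4y^2 + 7/4y + 40.
  leading term xy: subtract (-3/22)·f_2 from -3/2xy + 3x + 3/4y^2 + 7/4y + 40 → 39/11x + 51/44y^2 + 35/44y + 26/11
  leading term x: subtract (4719/33040)·h_5 from 39/11x + 51/44y^2 + 35/44y + 26/11 → -14001/66080y^3 + 78837/66080y^2 + 23869/3304y - 7748/2065
  leading term y^3: subtract (39/17)·h_6 from -14001/66080y^3 + 78837/66080y^2 + 23869/3304y - 7748/2065 → -141/68y^2 + 21/68y + 585/17
  leading term y^2: no divisor's leading term divides it; move -141/68y^2 to the remainder.
  leading term y: no divisor's leading term divides it; move 21/68y to the remainder.
  leading term 1: no divisor's leading term divides it; move 585/17 to the remainder.
  remainder -141/68y^2 + 21/68y + 585/17 ≠ 0; add h_7 = -141/68y^2 + 21/68y + 585/17 to the basis.

S(f_2,f_3): lcm = x^2y. S = 4/11x^2 + 3/11xy^2 - 7/11xy - 276/11x + 1/6y^2 + 77/3y.
  leading term x^2: subtract (-2/11)·f_1 from 4/11x^2 + 3/11xy^2 - 7/11xy - 276/11x + 1/6y^2 + 77/3y → 3/11xy^2 - 1/11xy - 280/11x - 13/66y^2 + 835/33y + 8/11
  leading term xy^2: subtract (3/121y)·f_2 from 3/11xy^2 - 1/11xy - 280/11x - 13/66y^2 + 835/33y + 8/11 → -23/121xy - 280/11x - 9/121y^3 - 17/726y^2 + 11669/363y + 8/11
  leading term xy: subtract (-23/1331)·f_2 from -23/121xy - 280/11x - 9/121y^3 - 17/726y^2 + 11669/363y + 8/11 → -33788/1331x - 9/121y^3 + 227/7986y^2 + 127876/3993y - 5380/1331
  leading term x: subtract (-8447/8260)·h_5 from -33788/1331x - 9/121y^3 + 227/7986y^2 + 127876/3993y - 5380/1331 → 23833/16520y^3 - 10643/49560y^2 - 34705/2478y + 82076/2065
  leading term y^3: subtract (-95332/6103)·h_6 from 23833/16520y^3 - 10643/49560y^2 - 34705/2478y + 82076/2065 → 806593/36618y^2 + 605692/18309y - 4029976/18309
  leading term y^2: subtract (-1613186/151857)·h_7 from 806593/36618y^2 + 605692/18309y - 4029976/18309 → 3681247/101238y + 7362494/50619
  leading term y: no divisor's leading term divides it; move 3681247/101238y to the remainder.
  leading term 1: no divisor's leading term divides it; move 7362494/50619 to the remainder.
  remainder 3681247/101238y + 7362494/50619 ≠ 0; add h_8 = 3681247/101238y + 7362494/50619 to the basis.

The other S-polynomials (S(f_2,f_4), S(f_3,f_4), S(f_1,h_5), S(f_2,h_5), S(f_3,h_5), S(f_4,h_5), S(f_1,h_6), S(f_2,h_6), S(f_3,h_6), S(f_4,h_6), S(h_5,h_6), S(f_1,h_7), S(f_2,h_7), S(f_3,h_7), S(f_4,h_7), S(h_5,h_7), S(h_6,h_7), S(f_1,h_8), S(f_2,h_8), S(f_3,h_8), S(f_4,h_8), S(h_5,h_8), S(h_6,h_8), S(h_7,h_8)) all reduce to 0 modulo the current basis, so we have a Gröbner basis.
Inter-reduce: drop elements whose leading term is divisible by another's, tail-reduce, and make monic.
Reduced Gröbner basis: {x + 5, y + 4}.

Elimination: the polynomial y + 4 lies in the elimination ideal for y, so y ∈ {-4}. For each such y, the remaining basis elements (now univariate) give the rest of the solution.
  y = -4: the earlier basis element becomes x + 5 = 0, giving x = -5 — point (-5, -4).
Each listed point satisfies every original equation (direct substitution).
Zero-dimensionality of the ideal guarantees finitely many solutions over ℂ.

{(-5, -4)}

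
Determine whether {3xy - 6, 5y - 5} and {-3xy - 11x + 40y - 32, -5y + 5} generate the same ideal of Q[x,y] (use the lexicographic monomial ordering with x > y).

Since reduced Gröbner bases are canonical representatives of ideals under a given ordering, it suffices to compute and compare them.
Buchberger on the first generating set:
f_1 = 3xy - 6, LT = xy.
f_2 = 5y - 5, LT = y.

S(f_1,f_2): lcm = xy. S = x - 2.
  leading term x: no divisor's leading term divides it; move x to the remainder.
  leading term 1: no divisor's leading term divides it; move -2 to the remainder.
  remainder x - 2 ≠ 0; add g_3 = x - 2 to the basis.

S(f_1,g_3): lcm = xy. S = 2y - 2.
  leading term y: subtract (2/5)·f_2 from 2y - 2 → 0
  remainder 0.

S(f_2,g_3): leading monomials are coprime, so the S-polynomial reduces to 0 (Buchberger's first criterion).
Every S-polynomial of the final basis reduces to 0, so we have a Gröbner basis.
Inter-reduce: drop elements whose leading term is divisible by another's, tail-reduce, and make monic.
Reduced Gröbner basis: {x - 2, y - 1}.

Buchberger on the second generating set:
h_1 = -3xy - 11x + 40y - 32, LT = xy.
h_2 = -5y + 5, LT = y.

S(h_1,h_2): lcm = xy. S = 14/3x - 40/3y + 32/3.
  leading term x: no divisor's leading term divides it; move 14/3x to the remainder.
  leading term y: subtract (8/3)·h_2 from -40/3y + 32/3 → -8/3
  leading term 1: no divisor's leading term divides it; move -8/3 to the remainder.
  remainder 14/3x - 8/3 ≠ 0; add k_3 = 14/3x - 8/3 to the basis.

S(h_1,k_3): lcm = xy. S = 11/3x - 268/21y + 32/3.
  leading term x: subtract (11/14)·k_3 from 11/3x - 268/21y + 32/3 → -268/21y + 268/21
  leading term y: subtract (268/105)·h_2 from -268/21y + 268/21 → 0
  remainder 0.

S(h_2,k_3): leading monomials are coprime, so the S-polynomial reduces to 0 (Buchberger's first criterion).
Every S-polynomial of the final basis reduces to 0, so we have a Gröbner basis.
Inter-reduce: drop elements whose leading term is divisible by another's, tail-reduce, and make monic.
Reduced Gröbner basis: {x - 4/7, y - 1}.

Since the reduced bases disagree, the two ideals are not the same.

No, the ideals differ.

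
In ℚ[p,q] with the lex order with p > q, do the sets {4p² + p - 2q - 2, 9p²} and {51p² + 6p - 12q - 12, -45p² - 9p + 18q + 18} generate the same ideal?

Yes, the ideals are equal.

Equality of ideals is decidable: compute both reduced Gröbner bases (unique for the ordering) and check whether they agree.
Buchberger on the first generating set:
f_1 = 4p² + p - 2q - 2, LT = p².
f_2 = 9p², LT = p².

S(f_1,f_2): lcm = p². S = ¼p - ½q - ½.
  leading term p: no divisor's leading term divides it; move ¼p to the remainder.
  leading term q: no divisor's leading term divides it; move -½q to the remainder.
  leading term 1: no divisor's leading term divides it; move -½ to the remainder.
  remainder ¼p - ½q - ½ ≠ 0; add g_3 = ¼p - ½q - ½ to the basis.

S(f_1,g_3): lcm = p². S = 2pq + 9/4p - ½q - ½.
  leading term pq: subtract (8q)·g_3 from 2pq + 9/4p - ½q - ½ → 9/4p + 4q² + 7/2q - ½
  leading term p: subtract (9)·g_3 from 9/4p + 4q² + 7/2q - ½ → 4q² + 8q + 4
  leading term q²: no divisor's leading term divides it; move 4q² to the remainder.
  leading term q: no divisor's leading term divides it; move 8q to the remainder.
  leading term 1: no divisor's leading term divides it; move 4 to the remainder.
  remainder 4q² + 8q + 4 ≠ 0; add g_4 = 4q² + 8q + 4 to the basis.

The other S-polynomials (S(f_2,g_3), S(f_1,g_4), S(f_2,g_4), S(g_3,g_4)) all reduce to 0 modulo the current basis, so we have a Gröbner basis.
Inter-reduce: drop elements whose leading term is divisible by another's, tail-reduce, and make monic.
Reduced Gröbner basis: {p - 2q - 2, q² + 2q + 1}.

Buchberger on the second generating set:
h_1 = 51p² + 6p - 12q - 12, LT = p².
h_2 = -45p² - 9p + 18q + 18, LT = p².

S(h_1,h_2): lcm = p². S = -7/85p + 14/85q + 14/85.
  leading term p: no divisor's leading term divides it; move -7/85p to the remainder.
  leading term q: no divisor's leading term divides it; move 14/85q to the remainder.
  leading term 1: no divisor's leading term divides it; move 14/85 to the remainder.
  remainder -7/85p + 14/85q + 14/85 ≠ 0; add k_3 = -7/85p + 14/85q + 14/85 to the basis.

S(h_1,k_3): lcm = p². S = 2pq + 36/17p - 4/17q - 4/17.
  leading term pq: subtract (-170/7q)·k_3 from 2pq + 36/17p - 4/17q - 4/17 → 36/17p + 4q² + 64/17q - 4/17
  leading term p: subtract (-180/7)·k_3 from 36/17p + 4q² + 64/17q - 4/17 → 4q² + 8q + 4
  leading term q²: no divisor's leading term divides it; move 4q² to the remainder.
  leading term q: no divisor's leading term divides it; move 8q to the remainder.
  leading term 1: no divisor's leading term divides it; move 4 to the remainder.
  remainder 4q² + 8q + 4 ≠ 0; add k_4 = 4q² + 8q + 4 to the basis.

The other S-polynomials (S(h_2,k_3), S(h_1,k_4), S(h_2,k_4), S(k_3,k_4)) all reduce to 0 modulo the current basis, so we have a Gröbner basis.
Inter-reduce: drop elements whose leading term is divisible by another's, tail-reduce, and make monic.
Reduced Gröbner basis: {p - 2q - 2, q² + 2q + 1}.

Same reduced basis, so the two generating sets span the same ideal.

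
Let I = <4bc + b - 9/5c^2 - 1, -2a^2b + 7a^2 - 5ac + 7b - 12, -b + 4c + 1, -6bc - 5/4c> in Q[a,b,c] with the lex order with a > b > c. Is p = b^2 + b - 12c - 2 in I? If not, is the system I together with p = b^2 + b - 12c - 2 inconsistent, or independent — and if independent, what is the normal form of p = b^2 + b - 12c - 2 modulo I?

First compute the reduced Gröbner basis of I by Buchberger's algorithm.
f_1 = 4bc + b - 9/5c^2 - 1, LT = bc.
f_2 = -2a^2b + 7a^2 - 5ac + 7b - 12, LT = a^2b.
f_3 = -b + 4c + 1, LT = b.
f_4 = -6bc - 5/4c, LT = bc.

S(f_1,f_2): lcm = a^2bc. S = 1/4a^2b - 9/20a^2c^2 + 7/2a^2c - 1/4a^2 - 5/2ac^2 + 7/2bc - 6c.
  leading term a^2b: subtract (-1/8)·f_2 from 1/4a^2b - 9/20a^2c^2 + 7/2a^2c - 1/4a^2 - 5/2ac^2 + 7/2bc - 6c → -9/20a^2c^2 + 7/2a^2c + 5/8a^2 - 5/2ac^2 - 5/8ac + 7/2bc + 7/8b - 6c - 3/2
  leading term a^2c^2: no divisor's leading term divides it; move -9/20a^2c^2 to the remainder.
  leading term a^2c: no divisor's leading term divides it; move 7/2a^2c to the remainder.
  leading term a^2: no divisor's leading term divides it; move 5/8a^2 to the remainder.
  leading term ac^2: no divisor's leading term divides it; move -5/2ac^2 to the remainder.
  leading term ac: no divisor's leading term divides it; move -5/8ac to the remainder.
  leading term bc: subtract (7/8)·f_1 from 7/2bc + 7/8b - 6c - 3/2 → 63/40c^2 - 6c - 5/8
  leading term c^2: no divisor's leading term divides it; move 63/40c^2 to the remainder.
  leading term c: no divisor's leading term divides it; move -6c to the remainder.
  leading term 1: no divisor's leading term divides it; move -5/8 to the remainder.
  remainder -9/20a^2c^2 + 7/2a^2c + 5/8a^2 - 5/2ac^2 - 5/8ac + 63/40c^2 - 6c - 5/8 ≠ 0; add h_5 = -9/20a^2c^2 + 7/2a^2c + 5/8a^2 - 5/2ac^2 - 5/8ac + 63/40c^2 - 6c - 5/8 to the basis.

S(f_1,f_3): lcm = bc. S = 1/4b + 71/20c^2 + c - 1/4.
  leading term b: subtract (-1/4)·f_3 from 1/4b + 71/20c^2 + c - 1/4 → 71/20c^2 + 2c
  leading term c^2: no divisor's leading term divides it; move 71/20c^2 to the remainder.
  leading term c: no divisor's leading term divides it; move 2c to the remainder.
  remainder 71/20c^2 + 2c ≠ 0; add h_6 = 71/20c^2 + 2c to the basis.

S(f_1,f_4): lcm = bc. S = 1/4b - 9/20c^2 - 5/24c - 1/4.
  leading term b: subtract (-1/4)·f_3 from 1/4b - 9/20c^2 - 5/24c - 1/4 → -9/20c^2 + 19/24c
  leading term c^2: subtract (-9/71)·h_6 from -9/20c^2 + 19/24c → 1781/1704c
  leading term c: no divisor's leading term divides it; move 1781/1704c to the remainder.
  remainder 1781/1704c ≠ 0; add h_7 = 1781/1704c to the basis.

S(f_2,f_3): lcm = a^2b. S = 4a^2c - 5/2a^2 + 5/2ac - 7/2b + 6.
  leading term a^2c: subtract (6816/1781a^2)·h_7 from 4a^2c - 5/2a^2 + 5/2ac - 7/2b + 6 → -5/2a^2 + 5/2ac - 7/2b + 6
  leading term a^2: no divisor's leading term divides it; move -5/2a^2 to the remainder.
  leading term ac: subtract (4260/1781a)·h_7 from 5/2ac - 7/2b + 6 → -7/2b + 6
  leading term b: subtract (7/2)·f_3 from -7/2b + 6 → -14c + 5/2
  leading term c: subtract (-23856/1781)·h_7 from -14c + 5/2 → 5/2
  leading term 1: no divisor's leading term divides it; move 5/2 to the remainder.
  remainder -5/2a^2 + 5/2 ≠ 0; add h_8 = -5/2a^2 + 5/2 to the basis.

The other S-polynomials (S(f_2,f_4), S(f_3,f_4), S(f_1,h_5), S(f_2,h_5), S(f_3,h_5), S(f_4,h_5), S(f_1,h_6), S(f_2,h_6), S(f_3,h_6), S(f_4,h_6), S(h_5,h_6), S(f_1,h_7), S(f_2,h_7), S(f_3,h_7), S(f_4,h_7), S(h_5,h_7), S(h_6,h_7), S(f_1,h_8), S(f_2,h_8), S(f_3,h_8), S(f_4,h_8), S(h_5,h_8), S(h_6,h_8), S(h_7,h_8)) all reduce to 0 modulo the current basis, so we have a Gröbner basis.
Inter-reduce: drop elements whose leading term is divisible by another's, tail-reduce, and make monic.
Reduced Gröbner basis: {a^2 - 1, b - 1, c}.
Label its elements g_1 = a^2 - 1, g_2 = b - 1, g_3 = c.

Reduce p = b^2 + b - 12c - 2 modulo G:
  leading term b^2: subtract (b)·g_2 from b^2 + b - 12c - 2 → 2b - 12c - 2
  leading term b: subtract (2)·g_2 from 2b - 12c - 2 → -12c
  leading term c: subtract (-12)·g_3 from -12c → 0
  normal form = 0.
Since the normal form is 0, p ∈ I.

b^2 + b - 12c - 2 lies in I (it reduces to 0).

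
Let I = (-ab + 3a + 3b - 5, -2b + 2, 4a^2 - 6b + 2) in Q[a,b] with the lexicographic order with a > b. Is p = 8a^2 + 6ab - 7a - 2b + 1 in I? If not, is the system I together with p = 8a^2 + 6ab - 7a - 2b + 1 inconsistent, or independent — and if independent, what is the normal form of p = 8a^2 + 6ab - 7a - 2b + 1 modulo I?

First compute the reduced Gröbner basis of I by Buchberger's algorithm.
f_1 = -ab + 3a + 3b - 5, LT = ab.
f_2 = -2b + 2, LT = b.
f_3 = 4a^2 - 6b + 2, LT = a^2.

S(f_1,f_2): lcm = ab. S = -2a - 3b + 5.
  leading term a: no divisor's leading term divides it; move -2a to the remainder.
  leading term b: subtract (3/2)·f_2 from -3b + 5 → 2
  leading term 1: no divisor's leading term divides it; move 2 to the remainder.
  remainder -2a + 2 ≠ 0; add h_4 = -2a + 2 to the basis.

S(f_1,f_3): lcm = a^2b. S = -3a^2 - 3ab + 5a + 3/2b^2 - 1/2b.
  leading term a^2: subtract (-3/4)·f_3 from -3a^2 - 3ab + 5a + 3/2b^2 - 1/2b → -3ab + 5a + 3/2b^2 - 5b + 3/2
  leading term ab: subtract (3)·f_1 from -3ab + 5a + 3/2b^2 - 5b + 3/2 → -4a + 3/2b^2 - 14b + 33/2
  leading term a: subtract (2)·h_4 from -4a + 3/2b^2 - 14b + 33/2 → 3/2b^2 - 14b + 25/2
  leading term b^2: subtract (-3/4b)·f_2 from 3/2b^2 - 14b + 25/2 → -25/2b + 25/2
  leading term b: subtract (25/4)·f_2 from -25/2b + 25/2 → 0
  remainder 0.

S(f_2,f_3): leading monomials are coprime, so the S-polynomial reduces to 0 (Buchberger's first criterion).
S(f_1,h_4): lcm = ab. S = -3a - 2b + 5.
  leading term a: subtract (3/2)·h_4 from -3a - 2b + 5 → -2b + 2
  leading term b: subtract (1)·f_2 from -2b + 2 → 0
  remainder 0.

S(f_2,h_4): leading monomials are coprime, so the S-polynomial reduces to 0 (Buchberger's first criterion).
S(f_3,h_4): lcm = a^2. S = a - 3/2b + 1/2.
  leading term a: subtract (-1/2)·h_4 from a - 3/2b + 1/2 → -3/2b + 3/2
  leading term b: subtract (3/4)·f_2 from -3/2b + 3/2 → 0
  remainder 0.

Every S-polynomial of the final basis reduces to 0, so we have a Gröbner basis.
Inter-reduce: drop elements whose leading term is divisible by another's, tail-reduce, and make monic.
Reduced Gröbner basis: {a - 1, b - 1}.
Label its elements g_1 = a - 1, g_2 = b - 1.

Reduce p = 8a^2 + 6ab - 7a - 2b + 1 modulo G:
  leading term a^2: subtract (8a)·g_1 from 8a^2 + 6ab - 7a - 2b + 1 → 6ab + a - 2b + 1
  leading term ab: subtract (6b)·g_1 from 6ab + a - 2b + 1 → a + 4b + 1
  leading term a: subtract (1)·g_1 from a + 4b + 1 → 4b + 2
  leading term b: subtract (4)·g_2 from 4b + 2 → 6
  leading term 1: no divisor's leading term divides it; move 6 to the remainder.
  normal form = 6.
The normal form is nonzero, so p ∉ I. Since p minus its normal form lies in I, I + (p) = I + (r) where r = 6; decide whether this ideal is the whole ring.
Here r = 6 is a nonzero constant, hence a unit: 1 ∈ I + (p), the Gröbner basis of I + (p) is {1}, and the enlarged system has no common solution — adjoining p is inconsistent.

Ideal membership is decidable via reduction modulo a Gröbner basis.

Adjoining 8a^2 + 6ab - 7a - 2b + 1 makes the ideal the whole ring: the system is inconsistent.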